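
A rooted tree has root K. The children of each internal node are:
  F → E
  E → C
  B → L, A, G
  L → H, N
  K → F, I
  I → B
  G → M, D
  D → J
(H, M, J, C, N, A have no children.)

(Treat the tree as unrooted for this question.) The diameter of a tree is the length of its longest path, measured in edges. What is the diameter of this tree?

8

Starting from J, a farthest node is C at distance 8.
One longest path: J–D–G–B–I–K–F–E–C.
So the diameter is 8.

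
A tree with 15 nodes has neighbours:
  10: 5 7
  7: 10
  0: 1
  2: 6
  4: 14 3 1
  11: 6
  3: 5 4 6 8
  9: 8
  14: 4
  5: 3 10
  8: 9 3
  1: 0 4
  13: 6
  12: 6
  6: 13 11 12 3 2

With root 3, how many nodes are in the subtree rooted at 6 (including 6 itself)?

5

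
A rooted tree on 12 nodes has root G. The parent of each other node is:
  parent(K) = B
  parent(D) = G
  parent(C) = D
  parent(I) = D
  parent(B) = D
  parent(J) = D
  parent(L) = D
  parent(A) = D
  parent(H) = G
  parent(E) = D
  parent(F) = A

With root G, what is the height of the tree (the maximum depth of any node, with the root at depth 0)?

A deepest node is F, reached by G → D → A → F.
That path has 3 edges, so the height is 3.

3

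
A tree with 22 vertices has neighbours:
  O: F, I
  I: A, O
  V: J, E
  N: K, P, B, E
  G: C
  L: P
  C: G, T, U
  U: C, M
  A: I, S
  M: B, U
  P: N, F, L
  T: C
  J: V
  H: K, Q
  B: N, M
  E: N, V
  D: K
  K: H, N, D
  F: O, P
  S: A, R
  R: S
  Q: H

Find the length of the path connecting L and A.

The path is L – P – F – O – I – A, which has 5 edges.

5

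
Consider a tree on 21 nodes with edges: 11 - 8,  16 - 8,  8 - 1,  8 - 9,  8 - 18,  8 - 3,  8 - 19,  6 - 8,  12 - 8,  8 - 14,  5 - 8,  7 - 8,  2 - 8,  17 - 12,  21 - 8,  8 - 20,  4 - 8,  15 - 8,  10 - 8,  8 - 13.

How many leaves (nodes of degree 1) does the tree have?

19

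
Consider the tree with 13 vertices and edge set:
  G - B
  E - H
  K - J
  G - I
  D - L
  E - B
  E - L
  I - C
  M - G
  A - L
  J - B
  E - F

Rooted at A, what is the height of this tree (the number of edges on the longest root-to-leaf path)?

6

A deepest node is C, reached by A – L – E – B – G – I – C.
That path has 6 edges, so the height is 6.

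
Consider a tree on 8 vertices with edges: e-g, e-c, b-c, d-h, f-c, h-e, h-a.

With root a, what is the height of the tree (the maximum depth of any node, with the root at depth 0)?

4

b sits deepest: a–h–e–c–b — 4 edges from the root.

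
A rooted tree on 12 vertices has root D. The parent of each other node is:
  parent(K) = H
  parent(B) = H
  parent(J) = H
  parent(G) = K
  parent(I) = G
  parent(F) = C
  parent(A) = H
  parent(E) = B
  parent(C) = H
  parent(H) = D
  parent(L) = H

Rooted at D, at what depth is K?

Climbing from K to the root: K–H–D. That's 2 steps.

2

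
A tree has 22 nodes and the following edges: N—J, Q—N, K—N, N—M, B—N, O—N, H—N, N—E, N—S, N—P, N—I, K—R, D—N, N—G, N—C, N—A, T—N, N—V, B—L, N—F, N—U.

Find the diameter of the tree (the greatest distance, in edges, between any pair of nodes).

4

A longest path is R-K-N-B-L, with 4 edges.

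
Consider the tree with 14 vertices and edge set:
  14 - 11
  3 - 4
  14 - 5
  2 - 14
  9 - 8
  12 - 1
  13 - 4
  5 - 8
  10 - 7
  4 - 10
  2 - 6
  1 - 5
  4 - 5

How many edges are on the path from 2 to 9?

4

Walking from 2: 2 – 14 – 5 – 8 – 9. Length 4.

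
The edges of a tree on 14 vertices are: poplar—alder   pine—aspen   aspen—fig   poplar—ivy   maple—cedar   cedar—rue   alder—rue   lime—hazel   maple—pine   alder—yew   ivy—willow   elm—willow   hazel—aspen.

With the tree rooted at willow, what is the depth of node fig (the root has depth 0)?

9

willow–ivy–poplar–alder–rue–cedar–maple–pine–aspen–fig — 9 edges.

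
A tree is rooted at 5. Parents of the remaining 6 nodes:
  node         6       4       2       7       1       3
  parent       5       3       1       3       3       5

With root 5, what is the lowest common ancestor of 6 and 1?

5

Ancestors of 6 (toward the root): 6, 5.
Ancestors of 1: 1, 3, 5.
The deepest node appearing in both lists is 5.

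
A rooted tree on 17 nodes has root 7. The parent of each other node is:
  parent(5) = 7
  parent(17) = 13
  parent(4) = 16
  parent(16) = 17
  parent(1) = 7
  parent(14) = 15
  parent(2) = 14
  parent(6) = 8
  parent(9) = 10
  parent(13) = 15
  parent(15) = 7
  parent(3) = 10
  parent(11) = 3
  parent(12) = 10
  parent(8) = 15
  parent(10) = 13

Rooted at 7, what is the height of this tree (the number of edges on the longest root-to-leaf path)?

5

4 sits deepest: 7 – 15 – 13 – 17 – 16 – 4 — 5 edges from the root.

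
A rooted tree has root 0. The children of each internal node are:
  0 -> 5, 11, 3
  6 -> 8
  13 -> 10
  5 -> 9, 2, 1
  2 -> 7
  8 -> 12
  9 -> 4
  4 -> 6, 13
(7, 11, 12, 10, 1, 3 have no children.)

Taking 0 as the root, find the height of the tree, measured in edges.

6

12 sits deepest: 0-5-9-4-6-8-12 — 6 edges from the root.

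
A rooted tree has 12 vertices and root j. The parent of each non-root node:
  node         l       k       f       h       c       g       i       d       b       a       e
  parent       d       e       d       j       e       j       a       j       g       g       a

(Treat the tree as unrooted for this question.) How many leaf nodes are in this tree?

The leaves are b, c, f, h, i, k, l.
That is 7 leaves.

7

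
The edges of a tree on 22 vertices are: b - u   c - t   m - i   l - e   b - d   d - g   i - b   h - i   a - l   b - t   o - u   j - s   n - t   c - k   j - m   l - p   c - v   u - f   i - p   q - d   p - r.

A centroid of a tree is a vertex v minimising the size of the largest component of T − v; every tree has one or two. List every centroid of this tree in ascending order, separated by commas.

b

Removing b splits the tree into components of sizes 10, 5, 3, 3; the largest is 10 ≤ ⌊22/2⌋ = 11.
No neighbour of b does as well, so b is the unique centroid.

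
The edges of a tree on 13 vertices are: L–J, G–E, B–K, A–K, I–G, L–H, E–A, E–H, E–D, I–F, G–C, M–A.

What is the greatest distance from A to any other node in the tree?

4

Distances from A peak at 4, attained at J (F also at distance 4).
A-E-H-L-J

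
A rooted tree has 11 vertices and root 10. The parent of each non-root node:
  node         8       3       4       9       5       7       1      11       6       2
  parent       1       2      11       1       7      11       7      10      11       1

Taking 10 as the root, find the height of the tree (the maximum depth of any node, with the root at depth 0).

5

A deepest node is 3, reached by 10 → 11 → 7 → 1 → 2 → 3.
That path has 5 edges, so the height is 5.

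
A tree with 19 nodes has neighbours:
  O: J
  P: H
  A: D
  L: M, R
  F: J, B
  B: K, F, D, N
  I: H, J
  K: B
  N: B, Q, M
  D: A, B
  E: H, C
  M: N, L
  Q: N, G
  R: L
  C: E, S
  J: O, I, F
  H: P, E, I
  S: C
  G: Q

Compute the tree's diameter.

11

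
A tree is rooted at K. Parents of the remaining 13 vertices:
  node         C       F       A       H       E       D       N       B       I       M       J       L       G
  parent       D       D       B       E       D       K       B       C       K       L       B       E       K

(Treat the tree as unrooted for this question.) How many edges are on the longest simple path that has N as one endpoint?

6

Distances from N peak at 6, attained at M.
N – B – C – D – E – L – M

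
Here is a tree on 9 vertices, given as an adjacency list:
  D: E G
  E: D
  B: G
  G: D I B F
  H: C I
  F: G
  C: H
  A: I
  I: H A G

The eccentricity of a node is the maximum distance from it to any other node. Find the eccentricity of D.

Distances from D peak at 4, attained at C.
D – G – I – H – C

4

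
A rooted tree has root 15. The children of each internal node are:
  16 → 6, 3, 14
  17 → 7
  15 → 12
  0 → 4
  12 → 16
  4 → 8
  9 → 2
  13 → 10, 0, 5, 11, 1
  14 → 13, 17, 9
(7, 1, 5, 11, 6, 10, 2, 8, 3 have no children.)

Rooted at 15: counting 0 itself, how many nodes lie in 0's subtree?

3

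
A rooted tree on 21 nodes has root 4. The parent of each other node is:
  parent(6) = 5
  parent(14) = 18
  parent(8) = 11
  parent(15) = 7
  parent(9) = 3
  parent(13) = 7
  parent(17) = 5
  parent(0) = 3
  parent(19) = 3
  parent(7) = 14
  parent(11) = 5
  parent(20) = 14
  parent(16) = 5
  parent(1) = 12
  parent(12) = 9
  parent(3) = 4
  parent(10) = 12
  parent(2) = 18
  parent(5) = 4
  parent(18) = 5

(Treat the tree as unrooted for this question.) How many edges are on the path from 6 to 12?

5

6 – 5 – 4 – 3 – 9 – 12: 5 edges.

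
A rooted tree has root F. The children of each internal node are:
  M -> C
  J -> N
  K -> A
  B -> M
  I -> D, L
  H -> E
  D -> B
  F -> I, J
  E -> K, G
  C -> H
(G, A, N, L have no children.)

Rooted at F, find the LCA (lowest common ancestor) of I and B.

I

Path I→root: I F; path B→root: B D I F.
First common node: I.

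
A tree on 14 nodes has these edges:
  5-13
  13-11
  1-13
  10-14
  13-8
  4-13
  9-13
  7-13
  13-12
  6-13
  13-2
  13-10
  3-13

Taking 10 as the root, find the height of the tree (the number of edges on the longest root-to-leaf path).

2

7 sits deepest: 10 – 13 – 7 — 2 edges from the root.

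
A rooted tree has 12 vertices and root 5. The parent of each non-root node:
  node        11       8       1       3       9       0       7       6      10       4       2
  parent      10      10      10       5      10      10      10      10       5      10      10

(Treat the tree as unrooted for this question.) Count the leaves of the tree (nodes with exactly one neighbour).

10

Degree-1 nodes: 0, 1, 2, 3, 4, 6, 7, 8, 9, 11 — 10 of them.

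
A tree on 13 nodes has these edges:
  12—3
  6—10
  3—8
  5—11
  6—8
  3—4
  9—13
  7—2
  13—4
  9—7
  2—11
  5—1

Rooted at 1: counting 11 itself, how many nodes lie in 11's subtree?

Descendants of 11 (including itself): 11, 2, 7, 9, 13, 4, 3, 8, 12, 6, 10. That's 11.

11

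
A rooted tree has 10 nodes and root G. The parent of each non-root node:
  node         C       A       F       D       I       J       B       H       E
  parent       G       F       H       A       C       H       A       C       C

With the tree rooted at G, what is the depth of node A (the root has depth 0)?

G – C – H – F – A — 4 edges.

4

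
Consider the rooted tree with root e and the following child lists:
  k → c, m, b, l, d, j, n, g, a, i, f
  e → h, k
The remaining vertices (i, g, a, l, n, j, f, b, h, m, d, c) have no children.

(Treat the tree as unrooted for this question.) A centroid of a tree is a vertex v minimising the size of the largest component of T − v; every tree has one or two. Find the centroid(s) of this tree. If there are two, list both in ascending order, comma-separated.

If k is removed the pieces have sizes 2, 1, 1, 1, 1, 1, 1, 1, 1, 1, 1, 1, all ≤ ⌊14/2⌋ = 7.
No neighbour of k does as well, so k is the unique centroid.

k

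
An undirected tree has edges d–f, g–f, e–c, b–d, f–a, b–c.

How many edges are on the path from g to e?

The path is g–f–d–b–c–e, which has 5 edges.

5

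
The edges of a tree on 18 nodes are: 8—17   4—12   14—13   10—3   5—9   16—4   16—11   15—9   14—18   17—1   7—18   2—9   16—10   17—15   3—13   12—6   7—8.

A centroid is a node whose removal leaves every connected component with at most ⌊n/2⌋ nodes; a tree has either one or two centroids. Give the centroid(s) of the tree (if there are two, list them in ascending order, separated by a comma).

If 14 is removed the pieces have sizes 9, 8, all ≤ ⌊18/2⌋ = 9.
Its neighbour 18 also leaves a largest component of size 9, so both are centroids.

14, 18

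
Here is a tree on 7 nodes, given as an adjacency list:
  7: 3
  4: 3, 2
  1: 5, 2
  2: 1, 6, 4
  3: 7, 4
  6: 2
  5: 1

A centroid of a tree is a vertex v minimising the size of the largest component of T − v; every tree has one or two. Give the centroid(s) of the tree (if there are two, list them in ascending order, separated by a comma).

2

Removing 2 splits the tree into components of sizes 3, 2, 1; the largest is 3 ≤ ⌊7/2⌋ = 3.
Every other node leaves some component of size > 3, so the centroid is unique.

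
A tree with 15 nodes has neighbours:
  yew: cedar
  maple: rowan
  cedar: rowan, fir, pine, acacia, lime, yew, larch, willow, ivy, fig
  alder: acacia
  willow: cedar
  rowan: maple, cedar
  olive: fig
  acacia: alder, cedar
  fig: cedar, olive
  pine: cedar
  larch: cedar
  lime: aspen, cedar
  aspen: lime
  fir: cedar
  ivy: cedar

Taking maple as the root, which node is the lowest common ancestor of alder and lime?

cedar

alder's ancestor chain is alder, acacia, cedar, rowan, maple and lime's is lime, cedar, rowan, maple; they first meet at cedar.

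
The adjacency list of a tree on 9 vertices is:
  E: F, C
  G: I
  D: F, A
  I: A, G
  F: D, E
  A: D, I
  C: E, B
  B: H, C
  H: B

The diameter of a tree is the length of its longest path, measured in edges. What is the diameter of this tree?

A longest path is H-B-C-E-F-D-A-I-G, with 8 edges.

8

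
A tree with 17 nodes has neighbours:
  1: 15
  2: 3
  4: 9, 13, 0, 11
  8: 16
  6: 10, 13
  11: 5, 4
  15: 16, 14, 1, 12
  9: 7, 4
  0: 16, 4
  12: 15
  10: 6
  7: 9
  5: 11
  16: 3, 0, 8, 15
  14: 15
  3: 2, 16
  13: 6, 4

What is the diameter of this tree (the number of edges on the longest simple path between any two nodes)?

7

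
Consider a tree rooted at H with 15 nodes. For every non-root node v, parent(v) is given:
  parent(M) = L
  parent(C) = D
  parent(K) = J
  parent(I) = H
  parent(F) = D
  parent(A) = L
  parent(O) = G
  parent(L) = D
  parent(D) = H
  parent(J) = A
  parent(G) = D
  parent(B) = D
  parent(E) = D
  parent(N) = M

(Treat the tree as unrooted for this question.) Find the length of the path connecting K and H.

5

Walking from K: K – J – A – L – D – H. Length 5.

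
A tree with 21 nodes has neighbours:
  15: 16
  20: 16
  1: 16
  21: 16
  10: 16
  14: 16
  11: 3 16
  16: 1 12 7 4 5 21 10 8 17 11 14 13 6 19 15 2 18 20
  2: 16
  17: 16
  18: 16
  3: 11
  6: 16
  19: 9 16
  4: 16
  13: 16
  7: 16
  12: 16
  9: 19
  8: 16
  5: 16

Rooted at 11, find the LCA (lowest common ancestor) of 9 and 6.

16

Path 9→root: 9 19 16 11; path 6→root: 6 16 11.
First common node: 16.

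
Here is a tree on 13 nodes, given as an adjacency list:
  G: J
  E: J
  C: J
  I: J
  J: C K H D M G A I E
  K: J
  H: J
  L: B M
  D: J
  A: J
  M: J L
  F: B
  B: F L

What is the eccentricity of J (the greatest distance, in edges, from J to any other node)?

The node farthest from J is F, via J–M–L–B–F — 4 edges.

4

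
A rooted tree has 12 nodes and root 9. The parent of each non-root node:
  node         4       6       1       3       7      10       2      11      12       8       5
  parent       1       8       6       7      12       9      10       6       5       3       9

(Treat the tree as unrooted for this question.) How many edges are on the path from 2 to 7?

5

Walking from 2: 2–10–9–5–12–7. Length 5.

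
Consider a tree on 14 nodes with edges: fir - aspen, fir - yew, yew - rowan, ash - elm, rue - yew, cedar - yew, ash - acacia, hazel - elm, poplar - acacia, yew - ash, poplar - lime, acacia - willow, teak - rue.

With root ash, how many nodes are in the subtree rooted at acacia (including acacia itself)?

4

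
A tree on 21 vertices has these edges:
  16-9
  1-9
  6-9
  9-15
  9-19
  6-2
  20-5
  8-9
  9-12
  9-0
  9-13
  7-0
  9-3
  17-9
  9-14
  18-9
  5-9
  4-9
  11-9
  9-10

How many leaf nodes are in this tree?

17

Exactly 17 nodes have a single neighbour: 1, 2, 3, 4, 7, 8, 10, 11, 12, 13, 14, 15, 16, 17, 18, 19, 20.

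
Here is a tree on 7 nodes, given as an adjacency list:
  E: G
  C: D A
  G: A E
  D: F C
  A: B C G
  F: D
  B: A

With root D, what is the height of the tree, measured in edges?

4

The longest root-to-leaf path is D–C–A–G–E (4 edges).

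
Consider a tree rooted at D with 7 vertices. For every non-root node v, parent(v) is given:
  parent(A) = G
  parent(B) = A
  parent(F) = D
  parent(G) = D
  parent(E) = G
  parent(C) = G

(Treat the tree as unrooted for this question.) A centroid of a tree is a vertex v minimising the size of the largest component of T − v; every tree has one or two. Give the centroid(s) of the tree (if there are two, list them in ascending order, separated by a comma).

G

If G is removed the pieces have sizes 2, 2, 1, 1, all ≤ ⌊7/2⌋ = 3.
Every other node leaves some component of size > 3, so the centroid is unique.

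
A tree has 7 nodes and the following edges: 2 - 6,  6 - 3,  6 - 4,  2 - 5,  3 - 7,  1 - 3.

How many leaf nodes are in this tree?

Exactly 4 nodes have a single neighbour: 1, 4, 5, 7.

4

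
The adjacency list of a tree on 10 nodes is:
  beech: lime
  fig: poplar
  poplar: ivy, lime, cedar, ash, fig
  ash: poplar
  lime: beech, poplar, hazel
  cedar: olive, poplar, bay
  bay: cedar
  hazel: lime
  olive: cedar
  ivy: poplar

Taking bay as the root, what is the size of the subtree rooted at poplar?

7

Descendants of poplar (including itself): poplar, lime, ash, fig, ivy, hazel, beech. That's 7.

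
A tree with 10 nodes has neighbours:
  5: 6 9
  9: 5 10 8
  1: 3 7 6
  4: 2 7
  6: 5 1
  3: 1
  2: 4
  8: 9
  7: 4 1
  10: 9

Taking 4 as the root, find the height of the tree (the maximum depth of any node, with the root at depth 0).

The longest root-to-leaf path is 4 → 7 → 1 → 6 → 5 → 9 → 8 (6 edges).

6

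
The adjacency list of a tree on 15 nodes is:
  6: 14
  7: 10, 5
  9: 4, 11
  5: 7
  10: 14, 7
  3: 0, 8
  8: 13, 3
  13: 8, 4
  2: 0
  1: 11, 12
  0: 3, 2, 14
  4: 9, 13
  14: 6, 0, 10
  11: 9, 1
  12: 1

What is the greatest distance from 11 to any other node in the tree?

The node farthest from 11 is 5, via 11-9-4-13-8-3-0-14-10-7-5 — 10 edges.

10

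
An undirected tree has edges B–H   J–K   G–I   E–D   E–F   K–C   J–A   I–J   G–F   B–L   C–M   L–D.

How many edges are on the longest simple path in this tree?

Starting from H, a farthest node is M at distance 11.
One longest path: H–B–L–D–E–F–G–I–J–K–C–M.
So the diameter is 11.

11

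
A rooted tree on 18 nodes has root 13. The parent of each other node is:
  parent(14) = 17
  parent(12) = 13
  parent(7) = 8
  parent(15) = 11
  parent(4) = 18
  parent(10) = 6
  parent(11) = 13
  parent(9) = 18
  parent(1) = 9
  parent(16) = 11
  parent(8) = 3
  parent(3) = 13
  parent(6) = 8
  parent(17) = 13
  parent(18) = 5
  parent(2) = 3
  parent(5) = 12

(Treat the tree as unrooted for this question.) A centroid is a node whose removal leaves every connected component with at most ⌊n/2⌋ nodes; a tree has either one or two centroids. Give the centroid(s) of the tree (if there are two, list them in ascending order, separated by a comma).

If 13 is removed the pieces have sizes 6, 6, 3, 2, all ≤ ⌊18/2⌋ = 9.
No neighbour of 13 does as well, so 13 is the unique centroid.

13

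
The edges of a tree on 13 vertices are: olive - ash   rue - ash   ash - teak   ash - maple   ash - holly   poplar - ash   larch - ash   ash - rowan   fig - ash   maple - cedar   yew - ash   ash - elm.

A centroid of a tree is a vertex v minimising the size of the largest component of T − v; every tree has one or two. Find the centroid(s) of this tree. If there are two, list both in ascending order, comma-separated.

Delete ash: the remaining components have sizes 2, 1, 1, 1, 1, 1, 1, 1, 1, 1, 1. Max 2 ≤ 6, so ash is a centroid.
No neighbour of ash does as well, so ash is the unique centroid.

ash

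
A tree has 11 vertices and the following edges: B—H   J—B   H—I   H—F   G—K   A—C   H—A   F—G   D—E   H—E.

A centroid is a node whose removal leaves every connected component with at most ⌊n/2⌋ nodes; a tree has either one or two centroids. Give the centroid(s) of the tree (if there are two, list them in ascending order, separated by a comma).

H

Removing H splits the tree into components of sizes 3, 2, 2, 2, 1; the largest is 3 ≤ ⌊11/2⌋ = 5.
No neighbour of H does as well, so H is the unique centroid.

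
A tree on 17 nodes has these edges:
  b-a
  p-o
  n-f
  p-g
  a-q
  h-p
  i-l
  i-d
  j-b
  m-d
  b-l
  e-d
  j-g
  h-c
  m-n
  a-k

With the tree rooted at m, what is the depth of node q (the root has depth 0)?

Path from m to q: m → d → i → l → b → a → q, which has 6 edges.

6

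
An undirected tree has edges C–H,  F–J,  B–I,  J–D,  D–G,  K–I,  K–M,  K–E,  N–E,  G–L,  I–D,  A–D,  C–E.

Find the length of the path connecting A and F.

3

Walking from A: A – D – J – F. Length 3.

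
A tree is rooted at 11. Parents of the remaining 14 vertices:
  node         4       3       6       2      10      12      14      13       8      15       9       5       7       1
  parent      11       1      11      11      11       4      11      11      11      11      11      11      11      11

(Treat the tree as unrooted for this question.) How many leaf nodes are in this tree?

12

Exactly 12 nodes have a single neighbour: 2, 3, 5, 6, 7, 8, 9, 10, 12, 13, 14, 15.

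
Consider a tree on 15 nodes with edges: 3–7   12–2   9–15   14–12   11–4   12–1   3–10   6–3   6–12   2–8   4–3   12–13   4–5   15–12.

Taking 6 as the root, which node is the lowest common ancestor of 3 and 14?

6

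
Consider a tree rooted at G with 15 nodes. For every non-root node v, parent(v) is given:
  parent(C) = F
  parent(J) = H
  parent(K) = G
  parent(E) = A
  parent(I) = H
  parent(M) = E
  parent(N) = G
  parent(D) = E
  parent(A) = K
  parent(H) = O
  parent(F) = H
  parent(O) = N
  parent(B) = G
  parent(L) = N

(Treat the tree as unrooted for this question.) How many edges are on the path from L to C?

5

Walking from L: L – N – O – H – F – C. Length 5.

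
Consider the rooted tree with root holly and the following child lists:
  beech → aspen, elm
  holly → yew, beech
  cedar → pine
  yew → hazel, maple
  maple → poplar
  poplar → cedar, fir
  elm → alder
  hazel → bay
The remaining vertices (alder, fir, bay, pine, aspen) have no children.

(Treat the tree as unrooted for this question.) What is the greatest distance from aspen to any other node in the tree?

7

The node farthest from aspen is pine, via aspen – beech – holly – yew – maple – poplar – cedar – pine — 7 edges.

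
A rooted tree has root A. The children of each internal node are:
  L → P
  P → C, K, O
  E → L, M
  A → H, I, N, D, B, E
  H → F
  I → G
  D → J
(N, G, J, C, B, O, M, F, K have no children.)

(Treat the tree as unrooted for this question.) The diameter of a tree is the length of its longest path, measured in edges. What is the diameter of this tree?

A longest path is K – P – L – E – A – D – J, with 6 edges.

6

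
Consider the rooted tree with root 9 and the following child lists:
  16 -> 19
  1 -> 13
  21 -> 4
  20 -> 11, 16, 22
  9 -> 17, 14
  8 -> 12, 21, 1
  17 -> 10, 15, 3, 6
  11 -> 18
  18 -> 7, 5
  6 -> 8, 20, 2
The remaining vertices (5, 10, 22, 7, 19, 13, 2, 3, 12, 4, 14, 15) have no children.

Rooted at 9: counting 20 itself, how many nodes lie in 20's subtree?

8

Descendants of 20 (including itself): 20, 16, 11, 22, 19, 18, 7, 5. That's 8.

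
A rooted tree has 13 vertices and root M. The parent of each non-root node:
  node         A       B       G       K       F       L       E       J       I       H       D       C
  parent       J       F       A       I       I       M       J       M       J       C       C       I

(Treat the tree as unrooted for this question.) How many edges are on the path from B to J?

3

Walking from B: B – F – I – J. Length 3.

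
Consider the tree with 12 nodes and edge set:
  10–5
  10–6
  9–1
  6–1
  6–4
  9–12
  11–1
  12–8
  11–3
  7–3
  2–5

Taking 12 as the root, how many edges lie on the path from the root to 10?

12 → 9 → 1 → 6 → 10 — 4 edges.

4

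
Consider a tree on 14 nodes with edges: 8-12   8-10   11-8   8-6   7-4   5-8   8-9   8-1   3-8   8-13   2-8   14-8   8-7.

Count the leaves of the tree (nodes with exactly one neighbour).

12

Degree-1 nodes: 1, 2, 3, 4, 5, 6, 9, 10, 11, 12, 13, 14 — 12 of them.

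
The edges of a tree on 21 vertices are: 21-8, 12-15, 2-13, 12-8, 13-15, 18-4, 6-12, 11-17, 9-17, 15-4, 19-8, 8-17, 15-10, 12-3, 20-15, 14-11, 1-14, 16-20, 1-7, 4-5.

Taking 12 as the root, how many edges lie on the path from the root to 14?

Climbing from 14 to the root: 14–11–17–8–12. That's 4 steps.

4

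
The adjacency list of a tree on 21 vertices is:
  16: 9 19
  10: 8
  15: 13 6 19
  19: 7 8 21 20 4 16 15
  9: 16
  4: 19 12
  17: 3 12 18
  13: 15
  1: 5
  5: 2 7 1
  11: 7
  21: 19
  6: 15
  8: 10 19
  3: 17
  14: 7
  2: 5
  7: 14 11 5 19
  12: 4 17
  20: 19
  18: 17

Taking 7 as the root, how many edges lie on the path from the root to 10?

7 → 19 → 8 → 10 — 3 edges.

3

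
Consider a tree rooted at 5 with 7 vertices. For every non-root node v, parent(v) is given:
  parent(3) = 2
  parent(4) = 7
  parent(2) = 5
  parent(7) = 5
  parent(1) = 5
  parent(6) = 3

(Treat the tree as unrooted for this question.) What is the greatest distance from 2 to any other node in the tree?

3

Distances from 2 peak at 3, attained at 4.
2 – 5 – 7 – 4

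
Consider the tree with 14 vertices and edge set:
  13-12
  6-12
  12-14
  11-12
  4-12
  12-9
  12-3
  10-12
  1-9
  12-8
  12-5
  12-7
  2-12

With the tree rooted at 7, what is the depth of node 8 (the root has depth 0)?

2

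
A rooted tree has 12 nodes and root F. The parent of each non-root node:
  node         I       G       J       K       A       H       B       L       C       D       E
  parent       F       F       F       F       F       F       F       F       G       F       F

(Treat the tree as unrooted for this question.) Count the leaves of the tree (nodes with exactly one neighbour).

The leaves are A, B, C, D, E, H, I, J, K, L.
That is 10 leaves.

10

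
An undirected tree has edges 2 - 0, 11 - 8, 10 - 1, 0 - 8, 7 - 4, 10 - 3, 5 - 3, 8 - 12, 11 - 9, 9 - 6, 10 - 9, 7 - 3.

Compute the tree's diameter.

8

BFS from 4 reaches 2 last, at distance 8; BFS from 2 confirms no node is farther.
Path: 4 - 7 - 3 - 10 - 9 - 11 - 8 - 0 - 2.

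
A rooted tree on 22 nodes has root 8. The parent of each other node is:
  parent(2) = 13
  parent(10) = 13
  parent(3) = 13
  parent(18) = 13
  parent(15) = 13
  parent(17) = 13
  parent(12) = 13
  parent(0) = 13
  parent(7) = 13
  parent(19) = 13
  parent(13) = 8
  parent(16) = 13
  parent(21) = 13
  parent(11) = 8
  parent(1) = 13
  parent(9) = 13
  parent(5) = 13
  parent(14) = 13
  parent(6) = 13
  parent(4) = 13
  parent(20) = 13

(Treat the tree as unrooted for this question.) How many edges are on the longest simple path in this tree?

Starting from 11, a farthest node is 15 at distance 3.
One longest path: 11-8-13-15.
So the diameter is 3.

3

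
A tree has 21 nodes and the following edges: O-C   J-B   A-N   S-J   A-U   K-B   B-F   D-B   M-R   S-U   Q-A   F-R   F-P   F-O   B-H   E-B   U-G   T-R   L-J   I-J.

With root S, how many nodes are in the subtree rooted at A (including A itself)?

A's subtree: {A, Q, N}, size 3.

3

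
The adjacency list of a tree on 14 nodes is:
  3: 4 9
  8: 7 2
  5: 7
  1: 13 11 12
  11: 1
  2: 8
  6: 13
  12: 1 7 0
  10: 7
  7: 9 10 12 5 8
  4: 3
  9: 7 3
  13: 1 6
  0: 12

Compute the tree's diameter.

BFS from 4 reaches 6 last, at distance 7; BFS from 6 confirms no node is farther.
Path: 4 - 3 - 9 - 7 - 12 - 1 - 13 - 6.

7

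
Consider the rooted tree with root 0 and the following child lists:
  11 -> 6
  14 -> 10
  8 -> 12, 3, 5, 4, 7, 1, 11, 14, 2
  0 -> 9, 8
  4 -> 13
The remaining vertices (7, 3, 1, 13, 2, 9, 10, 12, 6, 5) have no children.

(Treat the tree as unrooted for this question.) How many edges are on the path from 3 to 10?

Walking from 3: 3 – 8 – 14 – 10. Length 3.

3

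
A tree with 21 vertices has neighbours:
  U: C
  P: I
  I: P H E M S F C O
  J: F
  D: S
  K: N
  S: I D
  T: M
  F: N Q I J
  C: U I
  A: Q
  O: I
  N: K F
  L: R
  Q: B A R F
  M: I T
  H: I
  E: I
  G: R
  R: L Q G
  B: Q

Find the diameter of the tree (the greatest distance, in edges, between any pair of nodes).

A longest path is L - R - Q - F - I - C - U, with 6 edges.

6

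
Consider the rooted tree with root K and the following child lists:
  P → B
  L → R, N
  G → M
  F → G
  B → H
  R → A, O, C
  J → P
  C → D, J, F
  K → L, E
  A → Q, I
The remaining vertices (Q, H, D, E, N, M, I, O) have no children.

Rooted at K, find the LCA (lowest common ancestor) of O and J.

R

Path O→root: O R L K; path J→root: J C R L K.
First common node: R.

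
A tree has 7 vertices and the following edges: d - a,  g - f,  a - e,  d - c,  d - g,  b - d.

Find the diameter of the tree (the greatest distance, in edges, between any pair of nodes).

4

BFS from f reaches e last, at distance 4; BFS from e confirms no node is farther.
Path: f - g - d - a - e.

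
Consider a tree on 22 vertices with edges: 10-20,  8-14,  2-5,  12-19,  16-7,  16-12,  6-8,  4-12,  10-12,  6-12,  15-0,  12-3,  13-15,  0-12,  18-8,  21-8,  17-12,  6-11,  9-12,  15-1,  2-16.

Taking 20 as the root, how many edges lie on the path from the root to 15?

4

Path from 20 to 15: 20 → 10 → 12 → 0 → 15, which has 4 edges.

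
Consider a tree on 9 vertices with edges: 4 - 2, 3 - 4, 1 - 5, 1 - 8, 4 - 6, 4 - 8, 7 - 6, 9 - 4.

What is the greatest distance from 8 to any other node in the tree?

3

Distances from 8 peak at 3, attained at 7.
8 – 4 – 6 – 7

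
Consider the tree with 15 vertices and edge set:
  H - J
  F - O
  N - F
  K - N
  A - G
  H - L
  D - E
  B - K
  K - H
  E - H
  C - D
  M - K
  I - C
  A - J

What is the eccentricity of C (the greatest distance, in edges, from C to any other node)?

The node farthest from C is O, via C – D – E – H – K – N – F – O — 7 edges.

7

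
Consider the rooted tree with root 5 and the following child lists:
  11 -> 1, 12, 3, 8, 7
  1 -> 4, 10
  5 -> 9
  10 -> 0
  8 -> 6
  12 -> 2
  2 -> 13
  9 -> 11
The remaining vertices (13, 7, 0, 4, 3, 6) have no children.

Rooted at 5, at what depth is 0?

5

5 – 9 – 11 – 1 – 10 – 0 — 5 edges.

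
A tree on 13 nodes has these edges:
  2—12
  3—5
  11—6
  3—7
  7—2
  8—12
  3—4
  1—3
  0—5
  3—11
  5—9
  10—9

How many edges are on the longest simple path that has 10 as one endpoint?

7

Distances from 10 peak at 7, attained at 8.
10 – 9 – 5 – 3 – 7 – 2 – 12 – 8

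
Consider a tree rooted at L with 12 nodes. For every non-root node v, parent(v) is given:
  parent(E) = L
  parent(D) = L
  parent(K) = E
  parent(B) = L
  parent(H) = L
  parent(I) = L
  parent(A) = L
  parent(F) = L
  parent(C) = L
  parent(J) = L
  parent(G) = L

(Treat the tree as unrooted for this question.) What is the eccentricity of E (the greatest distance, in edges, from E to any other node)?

A farthest node from E is A (F, I, B, G, H, C, D, J also at distance 2).
The path E–L–A has 2 edges.

2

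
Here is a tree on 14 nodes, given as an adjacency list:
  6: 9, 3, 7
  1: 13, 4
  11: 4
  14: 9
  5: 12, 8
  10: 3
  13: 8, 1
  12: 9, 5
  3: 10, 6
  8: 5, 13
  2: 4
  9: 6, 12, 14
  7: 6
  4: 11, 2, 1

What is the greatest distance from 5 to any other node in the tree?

A farthest node from 5 is 10 (11, 2 also at distance 5).
The path 5 – 12 – 9 – 6 – 3 – 10 has 5 edges.

5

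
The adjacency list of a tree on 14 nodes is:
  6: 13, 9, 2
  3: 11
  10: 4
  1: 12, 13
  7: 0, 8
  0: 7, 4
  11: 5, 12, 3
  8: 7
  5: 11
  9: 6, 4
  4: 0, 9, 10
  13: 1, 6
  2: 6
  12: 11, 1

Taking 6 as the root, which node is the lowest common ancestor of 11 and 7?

6

Ancestors of 11 (toward the root): 11, 12, 1, 13, 6.
Ancestors of 7: 7, 0, 4, 9, 6.
The deepest node appearing in both lists is 6.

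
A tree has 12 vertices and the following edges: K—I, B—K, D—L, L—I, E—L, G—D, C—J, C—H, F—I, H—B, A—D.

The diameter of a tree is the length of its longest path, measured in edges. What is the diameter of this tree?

Starting from G, a farthest node is J at distance 8.
One longest path: G - D - L - I - K - B - H - C - J.
So the diameter is 8.

8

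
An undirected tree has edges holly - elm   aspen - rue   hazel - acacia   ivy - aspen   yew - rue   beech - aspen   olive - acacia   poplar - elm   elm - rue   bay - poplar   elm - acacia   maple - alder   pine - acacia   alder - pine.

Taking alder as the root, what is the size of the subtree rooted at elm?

Descendants of elm (including itself): elm, rue, poplar, holly, aspen, yew, bay, beech, ivy. That's 9.

9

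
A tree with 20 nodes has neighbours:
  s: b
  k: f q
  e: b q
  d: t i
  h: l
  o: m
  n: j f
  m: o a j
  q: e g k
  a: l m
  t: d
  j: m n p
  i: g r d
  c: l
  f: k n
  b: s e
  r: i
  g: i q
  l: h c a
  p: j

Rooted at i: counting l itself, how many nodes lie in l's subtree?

3

l's subtree: {l, c, h}, size 3.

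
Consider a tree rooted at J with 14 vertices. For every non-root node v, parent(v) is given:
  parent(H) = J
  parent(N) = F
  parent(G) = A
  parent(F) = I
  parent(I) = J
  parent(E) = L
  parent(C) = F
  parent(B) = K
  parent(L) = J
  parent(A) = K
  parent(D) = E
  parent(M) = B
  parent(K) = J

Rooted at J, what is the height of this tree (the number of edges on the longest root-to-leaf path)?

3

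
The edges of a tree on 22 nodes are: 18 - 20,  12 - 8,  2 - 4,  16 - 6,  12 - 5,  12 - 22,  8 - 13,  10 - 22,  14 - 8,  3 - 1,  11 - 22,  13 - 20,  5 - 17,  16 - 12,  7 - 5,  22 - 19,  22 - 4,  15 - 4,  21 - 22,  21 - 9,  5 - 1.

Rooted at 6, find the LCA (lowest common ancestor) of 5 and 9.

12

5's ancestor chain is 5, 12, 16, 6 and 9's is 9, 21, 22, 12, 16, 6; they first meet at 12.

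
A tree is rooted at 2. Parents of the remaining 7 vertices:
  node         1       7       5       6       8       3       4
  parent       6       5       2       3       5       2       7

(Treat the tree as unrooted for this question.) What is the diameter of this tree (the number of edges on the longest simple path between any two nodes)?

6

BFS from 1 reaches 4 last, at distance 6; BFS from 4 confirms no node is farther.
Path: 1-6-3-2-5-7-4.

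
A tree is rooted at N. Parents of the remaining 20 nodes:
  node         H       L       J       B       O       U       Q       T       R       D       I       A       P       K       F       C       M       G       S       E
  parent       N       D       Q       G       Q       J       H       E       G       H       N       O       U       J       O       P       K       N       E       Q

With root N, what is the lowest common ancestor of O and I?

Path O→root: O Q H N; path I→root: I N.
First common node: N.

N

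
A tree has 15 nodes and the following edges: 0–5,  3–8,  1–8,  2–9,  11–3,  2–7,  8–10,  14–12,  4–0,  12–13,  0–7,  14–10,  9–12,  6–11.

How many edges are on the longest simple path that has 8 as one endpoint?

A farthest node from 8 is 4 (5 also at distance 8).
The path 8-10-14-12-9-2-7-0-4 has 8 edges.

8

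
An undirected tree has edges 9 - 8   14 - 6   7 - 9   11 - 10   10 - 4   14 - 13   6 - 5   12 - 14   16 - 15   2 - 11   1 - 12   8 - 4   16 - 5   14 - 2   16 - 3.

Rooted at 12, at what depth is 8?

6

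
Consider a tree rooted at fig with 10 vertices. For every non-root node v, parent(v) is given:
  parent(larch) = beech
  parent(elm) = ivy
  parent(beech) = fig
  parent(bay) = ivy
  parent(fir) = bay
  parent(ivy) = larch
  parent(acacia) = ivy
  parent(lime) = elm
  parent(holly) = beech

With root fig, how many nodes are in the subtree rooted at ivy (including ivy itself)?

6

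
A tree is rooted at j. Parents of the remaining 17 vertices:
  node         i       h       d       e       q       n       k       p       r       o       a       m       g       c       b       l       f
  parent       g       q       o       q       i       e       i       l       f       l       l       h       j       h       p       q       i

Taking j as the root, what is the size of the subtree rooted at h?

3

The subtree rooted at h contains: h, m, c — 3 nodes.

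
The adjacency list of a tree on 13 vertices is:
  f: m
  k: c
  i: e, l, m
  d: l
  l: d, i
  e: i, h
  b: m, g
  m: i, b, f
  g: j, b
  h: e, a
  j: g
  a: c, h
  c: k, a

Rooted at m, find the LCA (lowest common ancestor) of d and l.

l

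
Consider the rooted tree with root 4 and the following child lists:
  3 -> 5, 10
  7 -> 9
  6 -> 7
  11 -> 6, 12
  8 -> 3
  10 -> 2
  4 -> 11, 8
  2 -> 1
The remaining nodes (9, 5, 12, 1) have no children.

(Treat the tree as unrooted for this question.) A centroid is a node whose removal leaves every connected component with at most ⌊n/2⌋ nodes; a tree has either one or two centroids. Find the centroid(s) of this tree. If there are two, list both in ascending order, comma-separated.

4, 8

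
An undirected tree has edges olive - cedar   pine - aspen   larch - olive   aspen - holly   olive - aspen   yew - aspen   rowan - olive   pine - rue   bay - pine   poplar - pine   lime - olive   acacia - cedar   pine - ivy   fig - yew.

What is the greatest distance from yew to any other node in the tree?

Distances from yew peak at 4, attained at acacia.
yew – aspen – olive – cedar – acacia

4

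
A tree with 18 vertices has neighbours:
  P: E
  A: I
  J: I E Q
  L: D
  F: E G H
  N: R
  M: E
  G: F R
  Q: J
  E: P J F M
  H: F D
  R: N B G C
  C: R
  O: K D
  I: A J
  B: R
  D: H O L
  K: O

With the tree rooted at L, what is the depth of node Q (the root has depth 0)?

6

Path from L to Q: L → D → H → F → E → J → Q, which has 6 edges.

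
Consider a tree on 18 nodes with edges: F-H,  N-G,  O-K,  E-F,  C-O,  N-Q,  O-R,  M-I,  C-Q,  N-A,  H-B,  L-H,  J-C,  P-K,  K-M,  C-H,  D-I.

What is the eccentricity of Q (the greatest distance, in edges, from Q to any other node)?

6

A farthest node from Q is D.
The path Q – C – O – K – M – I – D has 6 edges.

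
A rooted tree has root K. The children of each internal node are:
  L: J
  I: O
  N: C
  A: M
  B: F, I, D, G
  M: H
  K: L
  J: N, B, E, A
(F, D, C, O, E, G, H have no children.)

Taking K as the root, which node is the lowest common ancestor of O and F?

Path O→root: O I B J L K; path F→root: F B J L K.
First common node: B.

B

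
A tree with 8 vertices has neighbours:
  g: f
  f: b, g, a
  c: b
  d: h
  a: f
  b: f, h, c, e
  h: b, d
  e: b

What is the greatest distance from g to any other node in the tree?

Distances from g peak at 4, attained at d.
g–f–b–h–d

4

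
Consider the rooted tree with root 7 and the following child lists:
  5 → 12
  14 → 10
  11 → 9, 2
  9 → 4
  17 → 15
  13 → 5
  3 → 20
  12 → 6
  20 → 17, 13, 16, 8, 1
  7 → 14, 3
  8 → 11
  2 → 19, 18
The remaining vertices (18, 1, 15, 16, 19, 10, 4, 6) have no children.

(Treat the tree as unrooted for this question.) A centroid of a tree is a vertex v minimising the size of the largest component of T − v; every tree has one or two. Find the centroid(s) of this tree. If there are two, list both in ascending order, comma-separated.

Removing 20 splits the tree into components of sizes 7, 4, 4, 2, 1, 1; the largest is 7 ≤ ⌊20/2⌋ = 10.
Every other node leaves some component of size > 10, so the centroid is unique.

20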